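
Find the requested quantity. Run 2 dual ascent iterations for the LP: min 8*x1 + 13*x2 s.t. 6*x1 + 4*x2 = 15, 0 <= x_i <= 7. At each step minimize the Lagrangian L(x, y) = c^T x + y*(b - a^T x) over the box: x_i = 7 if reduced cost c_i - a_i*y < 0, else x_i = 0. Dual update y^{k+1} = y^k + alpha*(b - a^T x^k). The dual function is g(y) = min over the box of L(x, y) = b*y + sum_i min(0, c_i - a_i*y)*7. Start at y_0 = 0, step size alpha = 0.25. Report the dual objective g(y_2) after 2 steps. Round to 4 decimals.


Dual ascent for LP: min 8*x1 + 13*x2, 6*x1 + 4*x2 = 15, 0 <= x_i <= 7
Step 1: y^k = 0.0, reduced costs: (8.0, 13.0)
  x^k = (0.0, 0.0), subgradient = b - a^T x = 15.0
  y^{k+1} = 0.0 + 0.25*15.0 = 3.75
Step 2: y^k = 3.75, reduced costs: (-14.5, -2.0)
  x^k = (7.0, 7.0), subgradient = b - a^T x = -55.0
  y^{k+1} = 3.75 + 0.25*-55.0 = -10.0
Dual objective at y_2 = -10.0: reduced costs (68.0, 53.0), box minimizer x = (0.0, 0.0)
g(y_2) = b*y + (c1 - a1*y)*x1 + (c2 - a2*y)*x2 = 15*(-10.0) + 68.0*0.0 + 53.0*0.0 = -150.0 + 0.0 + 0.0 = -150.0


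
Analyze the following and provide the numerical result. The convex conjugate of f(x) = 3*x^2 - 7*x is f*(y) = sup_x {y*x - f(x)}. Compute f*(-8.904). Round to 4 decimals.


f*(y) = sup_x {y*x - a*x^2 - b*x} = sup_x {(y-b)*x - a*x^2}
FOC: (y - b) - 2a*x = 0 => x* = (y - b)/(2a)
x* = (-8.904 + 7)/(2*3) = -0.3173
f*(-8.904) = (y-b)^2/(4a) = (-8.904 + 7)^2/(4*3)
= 3.6252/12 = 0.3021


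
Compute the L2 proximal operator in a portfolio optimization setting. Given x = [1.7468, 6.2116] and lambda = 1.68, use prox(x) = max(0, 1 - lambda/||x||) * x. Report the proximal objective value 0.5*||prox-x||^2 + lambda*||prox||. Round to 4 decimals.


Step 1: Compute ||x||.
||x|| = 6.4525
Step 2: Compute scaling factor.
scale = max(0, 1 - 1.68/6.4525) = 0.7396
Step 3: prox(x) = [1.292, 4.5943]
||prox(x)|| = 4.7725
Step 4: Proximal objective.
0.5*||prox-x||^2 = 1.4112
lambda*||prox|| = 8.0178
Total = 9.4291


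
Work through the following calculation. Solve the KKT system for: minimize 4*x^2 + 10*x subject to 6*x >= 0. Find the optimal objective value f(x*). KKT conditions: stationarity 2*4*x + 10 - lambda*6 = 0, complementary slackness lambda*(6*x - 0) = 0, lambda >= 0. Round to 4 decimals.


Step 1: Try lambda = 0 (constraint inactive).
x_unc = -10/(2*4) = -1.25
Check: 6*-1.25 = -7.5 < 0 -- violated!
Step 2: Constraint must be active: 6*x = 0
x* = 0/6 = 0.0
lambda = (2*4*0.0 + 10)/6 = 1.6667
Step 3: Compute optimal value.
f(x*) = 4*0.0^2 + 10*0.0 = 0.0


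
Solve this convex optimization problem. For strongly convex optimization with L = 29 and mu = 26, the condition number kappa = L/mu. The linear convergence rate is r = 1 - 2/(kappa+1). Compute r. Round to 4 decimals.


Step 1: Compute the condition number.
kappa = L/mu = 29/26 = 1.1154
Step 2: Compute the convergence rate.
r = 1 - 2/(kappa + 1) = 1 - 2*mu/(L + mu) = (L - mu)/(L + mu) = 3/55 = 0.0545


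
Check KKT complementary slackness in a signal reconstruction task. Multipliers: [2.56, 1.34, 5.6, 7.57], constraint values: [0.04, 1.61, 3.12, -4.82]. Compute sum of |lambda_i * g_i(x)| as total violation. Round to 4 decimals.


KKT complementary slackness check:
lambda_1 * g_1 = 2.56 * 0.04 = 0.1024
lambda_2 * g_2 = 1.34 * 1.61 = 2.1574
lambda_3 * g_3 = 5.6 * 3.12 = 17.472
lambda_4 * g_4 = 7.57 * -4.82 = -36.4874
Total violation = 0.1024 + 2.1574 + 17.472 + 36.4874 = 56.2192


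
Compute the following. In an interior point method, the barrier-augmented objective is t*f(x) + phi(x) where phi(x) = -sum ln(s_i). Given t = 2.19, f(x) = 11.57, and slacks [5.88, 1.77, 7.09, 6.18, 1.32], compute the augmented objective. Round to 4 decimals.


Step 1: Compute log-barrier.
ln values: [1.7716, 0.571, 1.9587, 1.8213, 0.2776]
phi = -(1.7716 + 0.571 + 1.9587 + 1.8213 + 0.2776) = -6.4002
Step 2: Compute augmented objective.
t*f(x) = 2.19*11.57 = 25.3383
Total = 25.3383 - 6.4002 = 18.9381


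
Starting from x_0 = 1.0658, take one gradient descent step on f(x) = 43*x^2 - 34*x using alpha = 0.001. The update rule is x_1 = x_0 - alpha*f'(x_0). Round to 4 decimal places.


We compute the gradient at x_0 and apply the update.
f'(x) = 86*x - 34
f'(1.0658) = 86*1.0658 - 34 = 57.6588
x_1 = 1.0658 - 0.001*57.6588 = 1.0081


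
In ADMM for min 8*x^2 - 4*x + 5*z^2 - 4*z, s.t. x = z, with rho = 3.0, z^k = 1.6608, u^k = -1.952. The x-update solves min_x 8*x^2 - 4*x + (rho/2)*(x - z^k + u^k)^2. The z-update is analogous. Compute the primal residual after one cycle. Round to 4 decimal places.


ADMM iteration with rho = 3.0, z^k = 1.6608, u^k = -1.952
Step 1: x-update.
Minimize 8*x^2 - 4*x + (3.0/2)*(x - 1.6608 - 1.952)^2
FOC: (2*8 + 3.0)*x = 4 + 3.0*(1.6608 + 1.952)
x^{k+1} = 0.781
Step 2: z-update.
Minimize 5*z^2 - 4*z + (3.0/2)*(0.781 - z - 1.952)^2
FOC: (2*5 + 3.0)*z = 4 + 3.0*(0.781 - 1.952)
z^{k+1} = 0.0375
Step 3: u-update.
u^{k+1} = -1.952 + 0.781 - 0.0375 = -1.2085
Step 4: Primal residual = |0.781 - 0.0375| = 0.7435


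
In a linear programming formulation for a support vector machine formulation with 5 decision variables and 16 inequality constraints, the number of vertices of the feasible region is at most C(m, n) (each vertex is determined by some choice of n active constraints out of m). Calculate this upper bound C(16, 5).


Each vertex corresponds to some choice of n active constraints out of m, so the number of vertices is at most C(m, n) = m! / (n!(m-n)!).
m = 16, n = 5
Numerator: 16 * 15 * 14 * 13 * 12
Denominator: 5! = 120
C(16, 5) = 4368


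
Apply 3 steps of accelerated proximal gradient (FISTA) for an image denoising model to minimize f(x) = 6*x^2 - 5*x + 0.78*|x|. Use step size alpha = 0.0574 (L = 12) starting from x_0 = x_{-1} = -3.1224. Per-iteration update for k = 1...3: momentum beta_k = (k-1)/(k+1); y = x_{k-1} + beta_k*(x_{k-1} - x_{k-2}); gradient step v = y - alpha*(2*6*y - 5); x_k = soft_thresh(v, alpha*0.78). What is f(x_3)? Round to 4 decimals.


FISTA on f(x) = 6*x^2 - 5*x + 0.78*|x|
L = 12, alpha = 0.0574
Iteration 1: beta = 0.0, y = -3.1224 + 0.0*(-3.1224 + 3.1224) = -3.1224
  grad(y) = -42.4688, v = y - alpha*grad = -0.6847
  prox(v) = soft_thresh(-0.6847, 0.0448) = -0.6399
Iteration 2: beta = 0.3333, y = -0.6399 + 0.3333*(-0.6399 + 3.1224) = 0.1876
  grad(y) = -2.7491, v = y - alpha*grad = 0.3454
  prox(v) = soft_thresh(0.3454, 0.0448) = 0.3006
Iteration 3: beta = 0.5, y = 0.3006 + 0.5*(0.3006 + 0.6399) = 0.7709
  grad(y) = 4.2503, v = y - alpha*grad = 0.5269
  prox(v) = soft_thresh(0.5269, 0.0448) = 0.4821
f(x_3) = 6*0.4821^2 - 5*0.4821 + 0.78*|0.4821| = -0.6399


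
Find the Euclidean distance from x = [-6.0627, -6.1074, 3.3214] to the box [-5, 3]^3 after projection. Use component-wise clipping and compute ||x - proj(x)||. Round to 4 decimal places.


Project each component onto [-5, 3].
clip(-6.0627) = -5.0, clip(-6.1074) = -5.0, clip(3.3214) = 3.0
Projection = [-5.0, -5.0, 3.0]
Squared diffs: [1.1293, 1.2263, 0.1033]
Distance = sqrt(2.4589) = 1.5681


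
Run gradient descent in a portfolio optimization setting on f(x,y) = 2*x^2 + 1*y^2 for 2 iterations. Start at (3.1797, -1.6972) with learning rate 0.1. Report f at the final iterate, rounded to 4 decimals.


Gradient descent on f(x,y) = 2*x^2 + 1*y^2.
Starting point: (3.1797, -1.6972), alpha = 0.1
Step 1: grad_x = 2*2*3.1797 = 12.7188, grad_y = 2*1*-1.6972 = -3.3944
  x_1 = 3.1797 - 0.1*12.7188 = 1.9078
  y_1 = -1.6972 - 0.1*-3.3944 = -1.3578
Step 2: grad_x = 2*2*1.9078 = 7.6313, grad_y = 2*1*-1.3578 = -2.7155
  x_2 = 1.9078 - 0.1*7.6313 = 1.1447
  y_2 = -1.3578 - 0.1*-2.7155 = -1.0862
f(1.1447, -1.0862) = 2*1.1447^2 + 1*(-1.0862)^2 = 3.8005


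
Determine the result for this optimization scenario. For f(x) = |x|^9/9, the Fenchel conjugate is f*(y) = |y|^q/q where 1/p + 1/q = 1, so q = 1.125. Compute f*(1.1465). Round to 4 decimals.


The conjugate exponent q satisfies 1/p + 1/q = 1.
p = 9, so q = 9/(9 - 1) = 1.125
|y|^q = 1.1465^1.125 = 1.1663
f*(1.1465) = 1.1663 / 1.125 = 1.0367


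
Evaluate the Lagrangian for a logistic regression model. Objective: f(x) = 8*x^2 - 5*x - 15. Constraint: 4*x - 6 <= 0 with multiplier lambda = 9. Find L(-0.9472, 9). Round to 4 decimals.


Step 1: Evaluate f(x).
f(-0.9472) = 8*(-0.9472)^2 - 5*(-0.9472) - 15 = -3.0865
Step 2: Evaluate g(x).
g(-0.9472) = 4*-0.9472 - 6 = -9.7888
Step 3: Compute Lagrangian.
L = -3.0865 + 9*-9.7888 = -91.1857


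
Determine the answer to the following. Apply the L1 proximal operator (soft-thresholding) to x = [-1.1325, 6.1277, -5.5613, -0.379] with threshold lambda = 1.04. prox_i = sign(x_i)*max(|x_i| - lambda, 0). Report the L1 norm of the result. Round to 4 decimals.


Soft-thresholding with lambda = 1.04:
prox(-1.1325) = sign(-1.1325)*max(|-1.1325| - 1.04, 0) = -0.0925
prox(6.1277) = sign(6.1277)*max(|6.1277| - 1.04, 0) = 5.0877
prox(-5.5613) = sign(-5.5613)*max(|-5.5613| - 1.04, 0) = -4.5213
prox(-0.379) = sign(-0.379)*max(|-0.379| - 1.04, 0) = 0.0
prox(x) = [-0.0925, 5.0877, -4.5213, 0.0]
||prox(x)||_1 = 0.0925 + 5.0877 + 4.5213 + 0.0 = 9.7015


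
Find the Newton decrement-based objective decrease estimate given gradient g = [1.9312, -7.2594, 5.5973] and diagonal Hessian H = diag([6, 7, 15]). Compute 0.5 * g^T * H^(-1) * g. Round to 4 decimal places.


Step 1: H is diagonal, so H^(-1) * g = [0.3219, -1.0371, 0.3732].
Step 2: g^T H^(-1) g = sum_i g_i^2 / H_ii
  = (1.9312)^2/6 + (-7.2594)^2/7 + (5.5973)^2/15
  = 0.6216 + 7.5284 + 2.0887 = 10.2387
Step 3: Objective decrease = 0.5 * g^T H^(-1) g = 5.1193


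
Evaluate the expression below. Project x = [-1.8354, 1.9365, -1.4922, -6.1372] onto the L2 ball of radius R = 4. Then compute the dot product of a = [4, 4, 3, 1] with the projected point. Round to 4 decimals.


Step 1: Compute ||x|| (intermediates to 6 decimals).
||x|| = sqrt((-1.8354)^2 + 1.9365^2 + (-1.4922)^2 + (-6.1372)^2) = 6.856428
Step 2: Project.
Since ||x|| > R, scale = R/||x|| = 4/6.856428 = 0.583394, proj(x) = scale * x
proj(x) = [-1.070761, 1.129742, -0.870541, -3.580406]
Step 3: Dot product.
a^T * proj(x) = 4*(-1.070761) + 4*1.129742 + 3*(-0.870541) + 1*(-3.580406) = -5.9561


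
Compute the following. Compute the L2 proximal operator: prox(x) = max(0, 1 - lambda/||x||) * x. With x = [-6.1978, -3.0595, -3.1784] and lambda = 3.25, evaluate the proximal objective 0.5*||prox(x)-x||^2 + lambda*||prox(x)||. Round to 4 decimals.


Step 1: Compute ||x||.
||x|| = 7.6076
Step 2: Compute scaling factor.
scale = max(0, 1 - 3.25/7.6076) = 0.5728
Step 3: prox(x) = [-3.5501, -1.7525, -1.8206]
||prox(x)|| = 4.3576
Step 4: Proximal objective.
0.5*||prox-x||^2 = 5.2813
lambda*||prox|| = 14.1622
Total = 19.4434


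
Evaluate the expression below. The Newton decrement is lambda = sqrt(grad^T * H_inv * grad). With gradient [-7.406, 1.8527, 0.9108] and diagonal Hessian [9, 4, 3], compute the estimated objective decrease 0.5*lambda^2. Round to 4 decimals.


Step 1: H is diagonal, so H^(-1) * g = [-0.8229, 0.4632, 0.3036].
Step 2: g^T H^(-1) g = sum_i g_i^2 / H_ii
  = (-7.406)^2/9 + (1.8527)^2/4 + (0.9108)^2/3
  = 6.0943 + 0.8581 + 0.2765 = 7.229
Step 3: Objective decrease = 0.5 * g^T H^(-1) g = 3.6145


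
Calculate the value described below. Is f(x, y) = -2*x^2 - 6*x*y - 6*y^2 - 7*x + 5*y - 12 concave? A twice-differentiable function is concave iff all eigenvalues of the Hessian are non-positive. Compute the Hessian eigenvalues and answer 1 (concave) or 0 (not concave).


The Hessian of f(x,y) = -2*x^2 - 6*x*y - 6*y^2 - 7*x + 5*y - 12 is:
H = [[-4, -6], [-6, -12]]
Trace = -4 - 12 = -16
Determinant = -4*-12 - (-6)^2 = 12
Discriminant = (-16)^2 - 4*12 = 208.0
Eigenvalues: lambda_1 = -15.2111, lambda_2 = -0.7889
The function is concave.

1


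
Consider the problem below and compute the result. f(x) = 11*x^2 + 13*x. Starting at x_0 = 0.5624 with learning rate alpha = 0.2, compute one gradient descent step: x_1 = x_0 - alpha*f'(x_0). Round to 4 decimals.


We compute the gradient at x_0 and apply the update.
f'(x) = 22*x + 13
f'(0.5624) = 22*0.5624 + 13 = 25.3728
x_1 = 0.5624 - 0.2*25.3728 = -4.5122


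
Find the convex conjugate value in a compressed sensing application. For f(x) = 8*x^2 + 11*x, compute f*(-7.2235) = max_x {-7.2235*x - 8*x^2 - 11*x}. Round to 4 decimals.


f*(y) = sup_x {y*x - a*x^2 - b*x} = sup_x {(y-b)*x - a*x^2}
FOC: (y - b) - 2a*x = 0 => x* = (y - b)/(2a)
x* = (-7.2235 - 11)/(2*8) = -1.139
f*(-7.2235) = (y-b)^2/(4a) = (-7.2235 - 11)^2/(4*8)
= 332.096/32 = 10.378


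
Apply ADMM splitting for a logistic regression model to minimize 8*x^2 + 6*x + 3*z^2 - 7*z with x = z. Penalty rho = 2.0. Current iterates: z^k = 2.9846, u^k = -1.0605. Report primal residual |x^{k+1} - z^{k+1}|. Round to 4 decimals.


ADMM iteration with rho = 2.0, z^k = 2.9846, u^k = -1.0605
Step 1: x-update.
Minimize 8*x^2 + 6*x + (2.0/2)*(x - 2.9846 - 1.0605)^2
FOC: (2*8 + 2.0)*x = -6 + 2.0*(2.9846 + 1.0605)
x^{k+1} = 0.1161
Step 2: z-update.
Minimize 3*z^2 - 7*z + (2.0/2)*(0.1161 - z - 1.0605)^2
FOC: (2*3 + 2.0)*z = 7 + 2.0*(0.1161 - 1.0605)
z^{k+1} = 0.6389
Step 3: u-update.
u^{k+1} = -1.0605 + 0.1161 - 0.6389 = -1.5833
Step 4: Primal residual = |0.1161 - 0.6389| = 0.5228


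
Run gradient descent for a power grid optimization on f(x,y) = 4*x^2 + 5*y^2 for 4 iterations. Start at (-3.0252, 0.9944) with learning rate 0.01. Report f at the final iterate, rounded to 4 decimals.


Gradient descent on f(x,y) = 4*x^2 + 5*y^2.
Starting point: (-3.0252, 0.9944), alpha = 0.01
Step 1: grad_x = 2*4*-3.0252 = -24.2016, grad_y = 2*5*0.9944 = 9.944
  x_1 = -3.0252 - 0.01*-24.2016 = -2.7832
  y_1 = 0.9944 - 0.01*9.944 = 0.895
Step 2: grad_x = 2*4*-2.7832 = -22.2655, grad_y = 2*5*0.895 = 8.9496
  x_2 = -2.7832 - 0.01*-22.2655 = -2.5605
  y_2 = 0.895 - 0.01*8.9496 = 0.8055
Step 3: grad_x = 2*4*-2.5605 = -20.4842, grad_y = 2*5*0.8055 = 8.0546
  x_3 = -2.5605 - 0.01*-20.4842 = -2.3557
  y_3 = 0.8055 - 0.01*8.0546 = 0.7249
Step 4: grad_x = 2*4*-2.3557 = -18.8455, grad_y = 2*5*0.7249 = 7.2492
  x_4 = -2.3557 - 0.01*-18.8455 = -2.1672
  y_4 = 0.7249 - 0.01*7.2492 = 0.6524
f(-2.1672, 0.6524) = 4*(-2.1672)^2 + 5*0.6524^2 = 20.9159


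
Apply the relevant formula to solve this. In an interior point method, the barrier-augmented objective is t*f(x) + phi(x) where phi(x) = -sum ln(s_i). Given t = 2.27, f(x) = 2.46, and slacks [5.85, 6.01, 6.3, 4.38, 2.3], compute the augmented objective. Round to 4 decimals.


Step 1: Compute log-barrier.
ln values: [1.7664, 1.7934, 1.8405, 1.477, 0.8329]
phi = -(1.7664 + 1.7934 + 1.8405 + 1.477 + 0.8329) = -7.7104
Step 2: Compute augmented objective.
t*f(x) = 2.27*2.46 = 5.5842
Total = 5.5842 - 7.7104 = -2.1262


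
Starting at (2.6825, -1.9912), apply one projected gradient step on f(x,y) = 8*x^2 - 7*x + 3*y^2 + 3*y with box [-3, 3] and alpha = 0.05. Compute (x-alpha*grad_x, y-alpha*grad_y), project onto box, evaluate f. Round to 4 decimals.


Step 1: Compute gradient at (2.6825, -1.9912).
grad_x = 2*8*2.6825 - 7 = 35.92
grad_y = 2*3*-1.9912 + 3 = -8.9472
Step 2: Gradient step.
x_raw = 2.6825 - 0.05*35.92 = 0.8865
y_raw = -1.9912 - 0.05*-8.9472 = -1.5438
Step 3: Project onto [-3, 3].
x_proj = clip(0.8865) = 0.8865
y_proj = clip(-1.5438) = -1.5438
Step 4: Evaluate f.
f(0.8865, -1.5438) = 2.6004


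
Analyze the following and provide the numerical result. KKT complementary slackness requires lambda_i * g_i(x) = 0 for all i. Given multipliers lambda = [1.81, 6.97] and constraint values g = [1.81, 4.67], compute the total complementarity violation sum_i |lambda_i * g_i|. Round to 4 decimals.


KKT complementary slackness check:
lambda_1 * g_1 = 1.81 * 1.81 = 3.2761
lambda_2 * g_2 = 6.97 * 4.67 = 32.5499
Total violation = 3.2761 + 32.5499 = 35.826


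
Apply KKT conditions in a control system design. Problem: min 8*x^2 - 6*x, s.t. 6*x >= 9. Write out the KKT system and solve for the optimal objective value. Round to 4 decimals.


Step 1: Try lambda = 0 (constraint inactive).
x_unc = 6/(2*8) = 0.375
Check: 6*0.375 = 2.25 < 9 -- violated!
Step 2: Constraint must be active: 6*x = 9
x* = 9/6 = 1.5
lambda = (2*8*1.5 - 6)/6 = 3.0
Step 3: Compute optimal value.
f(x*) = 8*1.5^2 - 6*1.5 = 9.0


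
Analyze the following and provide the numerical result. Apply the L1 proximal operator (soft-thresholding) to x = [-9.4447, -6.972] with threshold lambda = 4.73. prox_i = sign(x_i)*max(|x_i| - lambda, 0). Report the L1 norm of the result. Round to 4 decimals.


Soft-thresholding with lambda = 4.73:
prox(-9.4447) = sign(-9.4447)*max(|-9.4447| - 4.73, 0) = -4.7147
prox(-6.972) = sign(-6.972)*max(|-6.972| - 4.73, 0) = -2.242
prox(x) = [-4.7147, -2.242]
||prox(x)||_1 = 4.7147 + 2.242 = 6.9567


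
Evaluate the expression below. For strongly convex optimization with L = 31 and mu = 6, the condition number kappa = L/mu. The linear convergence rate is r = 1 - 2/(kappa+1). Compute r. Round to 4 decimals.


Step 1: Compute the condition number.
kappa = L/mu = 31/6 = 5.1667
Step 2: Compute the convergence rate.
r = 1 - 2/(kappa + 1) = 1 - 2*mu/(L + mu) = (L - mu)/(L + mu) = 25/37 = 0.6757


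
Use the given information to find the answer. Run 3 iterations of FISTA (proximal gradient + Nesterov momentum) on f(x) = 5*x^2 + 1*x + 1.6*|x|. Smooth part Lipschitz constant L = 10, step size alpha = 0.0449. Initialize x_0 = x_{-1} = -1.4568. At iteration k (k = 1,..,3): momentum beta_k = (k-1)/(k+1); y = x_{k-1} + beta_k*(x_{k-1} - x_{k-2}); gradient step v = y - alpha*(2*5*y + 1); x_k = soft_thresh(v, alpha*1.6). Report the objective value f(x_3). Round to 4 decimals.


FISTA on f(x) = 5*x^2 + 1*x + 1.6*|x|
L = 10, alpha = 0.0449
Iteration 1: beta = 0.0, y = -1.4568 + 0.0*(-1.4568 + 1.4568) = -1.4568
  grad(y) = -13.568, v = y - alpha*grad = -0.8476
  prox(v) = soft_thresh(-0.8476, 0.0718) = -0.7758
Iteration 2: beta = 0.3333, y = -0.7758 + 0.3333*(-0.7758 + 1.4568) = -0.5487
  grad(y) = -4.4874, v = y - alpha*grad = -0.3473
  prox(v) = soft_thresh(-0.3473, 0.0718) = -0.2754
Iteration 3: beta = 0.5, y = -0.2754 + 0.5*(-0.2754 + 0.7758) = -0.0252
  grad(y) = 0.7475, v = y - alpha*grad = -0.0588
  prox(v) = soft_thresh(-0.0588, 0.0718) = 0.0
f(x_3) = 5*0.0^2 + 1*0.0 + 1.6*|0.0| = 0.0


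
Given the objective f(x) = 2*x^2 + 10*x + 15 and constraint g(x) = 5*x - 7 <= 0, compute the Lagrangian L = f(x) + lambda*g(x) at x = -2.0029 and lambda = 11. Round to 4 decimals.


Step 1: Evaluate f(x).
f(-2.0029) = 2*(-2.0029)^2 + 10*(-2.0029) + 15 = 2.9942
Step 2: Evaluate g(x).
g(-2.0029) = 5*-2.0029 - 7 = -17.0145
Step 3: Compute Lagrangian.
L = 2.9942 + 11*-17.0145 = -184.1653


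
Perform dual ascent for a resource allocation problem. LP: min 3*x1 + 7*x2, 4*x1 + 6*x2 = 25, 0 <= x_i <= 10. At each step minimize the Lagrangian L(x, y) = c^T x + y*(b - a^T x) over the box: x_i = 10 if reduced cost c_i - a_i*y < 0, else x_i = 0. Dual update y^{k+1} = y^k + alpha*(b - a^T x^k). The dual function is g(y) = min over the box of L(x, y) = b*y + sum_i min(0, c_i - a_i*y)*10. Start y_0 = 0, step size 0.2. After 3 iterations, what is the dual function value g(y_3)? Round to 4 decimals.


Dual ascent for LP: min 3*x1 + 7*x2, 4*x1 + 6*x2 = 25, 0 <= x_i <= 10
Step 1: y^k = 0.0, reduced costs: (3.0, 7.0)
  x^k = (0.0, 0.0), subgradient = b - a^T x = 25.0
  y^{k+1} = 0.0 + 0.2*25.0 = 5.0
Step 2: y^k = 5.0, reduced costs: (-17.0, -23.0)
  x^k = (10.0, 10.0), subgradient = b - a^T x = -75.0
  y^{k+1} = 5.0 + 0.2*-75.0 = -10.0
Step 3: y^k = -10.0, reduced costs: (43.0, 67.0)
  x^k = (0.0, 0.0), subgradient = b - a^T x = 25.0
  y^{k+1} = -10.0 + 0.2*25.0 = -5.0
Dual objective at y_3 = -5.0: reduced costs (23.0, 37.0), box minimizer x = (0.0, 0.0)
g(y_3) = b*y + (c1 - a1*y)*x1 + (c2 - a2*y)*x2 = 25*(-5.0) + 23.0*0.0 + 37.0*0.0 = -125.0 + 0.0 + 0.0 = -125.0


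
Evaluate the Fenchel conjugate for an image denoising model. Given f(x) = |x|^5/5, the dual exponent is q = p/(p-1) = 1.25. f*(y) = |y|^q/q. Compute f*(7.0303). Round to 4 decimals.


The conjugate exponent q satisfies 1/p + 1/q = 1.
p = 5, so q = 5/(5 - 1) = 1.25
|y|^q = 7.0303^1.25 = 11.4477
f*(7.0303) = 11.4477 / 1.25 = 9.1581


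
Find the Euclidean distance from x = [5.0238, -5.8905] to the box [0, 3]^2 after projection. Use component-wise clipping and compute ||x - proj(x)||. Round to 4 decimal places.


Project each component onto [0, 3].
clip(5.0238) = 3.0, clip(-5.8905) = 0.0
Projection = [3.0, 0.0]
Squared diffs: [4.0958, 34.698]
Distance = sqrt(38.7938) = 6.2285


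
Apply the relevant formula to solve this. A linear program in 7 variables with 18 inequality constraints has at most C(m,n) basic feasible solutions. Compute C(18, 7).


Each vertex corresponds to some choice of n active constraints out of m, so the number of vertices is at most C(m, n) = m! / (n!(m-n)!).
m = 18, n = 7
Numerator: 18 * 17 * 16 * 15 * 14 * 13 * 12
Denominator: 7! = 5040
C(18, 7) = 31824


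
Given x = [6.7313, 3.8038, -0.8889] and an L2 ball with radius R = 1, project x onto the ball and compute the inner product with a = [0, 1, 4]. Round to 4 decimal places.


Step 1: Compute ||x|| (intermediates to 6 decimals).
||x|| = sqrt(6.7313^2 + 3.8038^2 + (-0.8889)^2) = 7.782637
Step 2: Project.
Since ||x|| > R, scale = R/||x|| = 1/7.782637 = 0.128491, proj(x) = scale * x
proj(x) = [0.864911, 0.488754, -0.114216]
Step 3: Dot product.
a^T * proj(x) = 0*0.864911 + 1*0.488754 + 4*(-0.114216) = 0.0319


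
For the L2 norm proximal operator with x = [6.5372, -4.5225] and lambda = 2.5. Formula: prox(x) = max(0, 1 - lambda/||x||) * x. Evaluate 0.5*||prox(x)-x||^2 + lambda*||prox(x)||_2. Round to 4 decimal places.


Step 1: Compute ||x||.
||x|| = 7.9491
Step 2: Compute scaling factor.
scale = max(0, 1 - 2.5/7.9491) = 0.6855
Step 3: prox(x) = [4.4812, -3.1002]
||prox(x)|| = 5.4491
Step 4: Proximal objective.
0.5*||prox-x||^2 = 3.125
lambda*||prox|| = 13.6228
Total = 16.7477


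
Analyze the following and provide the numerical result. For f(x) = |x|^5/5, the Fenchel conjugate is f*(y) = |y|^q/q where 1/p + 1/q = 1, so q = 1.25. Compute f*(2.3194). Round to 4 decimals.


The conjugate exponent q satisfies 1/p + 1/q = 1.
p = 5, so q = 5/(5 - 1) = 1.25
|y|^q = 2.3194^1.25 = 2.8623
f*(2.3194) = 2.8623 / 1.25 = 2.2899


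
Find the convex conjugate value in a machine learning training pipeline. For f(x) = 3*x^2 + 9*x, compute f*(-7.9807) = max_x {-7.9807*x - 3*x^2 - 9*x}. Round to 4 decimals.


f*(y) = sup_x {y*x - a*x^2 - b*x} = sup_x {(y-b)*x - a*x^2}
FOC: (y - b) - 2a*x = 0 => x* = (y - b)/(2a)
x* = (-7.9807 - 9)/(2*3) = -2.8301
f*(-7.9807) = (y-b)^2/(4a) = (-7.9807 - 9)^2/(4*3)
= 288.3442/12 = 24.0287


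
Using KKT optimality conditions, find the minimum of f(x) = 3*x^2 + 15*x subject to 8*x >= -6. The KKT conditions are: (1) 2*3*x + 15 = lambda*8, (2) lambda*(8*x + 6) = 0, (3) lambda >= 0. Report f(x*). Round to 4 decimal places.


Step 1: Try lambda = 0 (constraint inactive).
x_unc = -15/(2*3) = -2.5
Check: 8*-2.5 = -20.0 < -6 -- violated!
Step 2: Constraint must be active: 8*x = -6
x* = -6/8 = -0.75
lambda = (2*3*(-0.75) + 15)/8 = 1.3125
Step 3: Compute optimal value.
f(x*) = 3*(-0.75)^2 + 15*(-0.75) = -9.5625


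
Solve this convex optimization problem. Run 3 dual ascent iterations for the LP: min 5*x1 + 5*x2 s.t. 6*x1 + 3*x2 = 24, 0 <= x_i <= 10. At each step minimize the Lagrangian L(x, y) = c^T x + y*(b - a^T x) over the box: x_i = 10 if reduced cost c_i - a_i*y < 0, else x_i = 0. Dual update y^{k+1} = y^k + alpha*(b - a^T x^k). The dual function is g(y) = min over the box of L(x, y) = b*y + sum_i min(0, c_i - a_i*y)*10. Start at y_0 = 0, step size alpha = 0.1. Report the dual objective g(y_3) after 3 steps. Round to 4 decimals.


Dual ascent for LP: min 5*x1 + 5*x2, 6*x1 + 3*x2 = 24, 0 <= x_i <= 10
Step 1: y^k = 0.0, reduced costs: (5.0, 5.0)
  x^k = (0.0, 0.0), subgradient = b - a^T x = 24.0
  y^{k+1} = 0.0 + 0.1*24.0 = 2.4
Step 2: y^k = 2.4, reduced costs: (-9.4, -2.2)
  x^k = (10.0, 10.0), subgradient = b - a^T x = -66.0
  y^{k+1} = 2.4 + 0.1*-66.0 = -4.2
Step 3: y^k = -4.2, reduced costs: (30.2, 17.6)
  x^k = (0.0, 0.0), subgradient = b - a^T x = 24.0
  y^{k+1} = -4.2 + 0.1*24.0 = -1.8
Dual objective at y_3 = -1.8: reduced costs (15.8, 10.4), box minimizer x = (0.0, 0.0)
g(y_3) = b*y + (c1 - a1*y)*x1 + (c2 - a2*y)*x2 = 24*(-1.8) + 15.8*0.0 + 10.4*0.0 = -43.2 + 0.0 + 0.0 = -43.2


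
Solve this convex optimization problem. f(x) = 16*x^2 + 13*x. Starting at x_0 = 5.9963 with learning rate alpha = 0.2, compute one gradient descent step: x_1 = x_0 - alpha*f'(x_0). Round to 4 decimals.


We compute the gradient at x_0 and apply the update.
f'(x) = 32*x + 13
f'(5.9963) = 32*5.9963 + 13 = 204.8816
x_1 = 5.9963 - 0.2*204.8816 = -34.98


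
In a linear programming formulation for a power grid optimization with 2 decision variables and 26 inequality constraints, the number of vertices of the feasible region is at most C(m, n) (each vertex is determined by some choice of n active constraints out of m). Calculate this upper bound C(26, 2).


Each vertex corresponds to some choice of n active constraints out of m, so the number of vertices is at most C(m, n) = m! / (n!(m-n)!).
m = 26, n = 2
Numerator: 26 * 25
Denominator: 2! = 2
C(26, 2) = 325


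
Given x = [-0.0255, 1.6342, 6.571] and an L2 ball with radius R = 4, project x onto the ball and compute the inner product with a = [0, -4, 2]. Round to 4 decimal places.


Step 1: Compute ||x|| (intermediates to 6 decimals).
||x|| = sqrt((-0.0255)^2 + 1.6342^2 + 6.571^2) = 6.771211
Step 2: Project.
Since ||x|| > R, scale = R/||x|| = 4/6.771211 = 0.590736, proj(x) = scale * x
proj(x) = [-0.015064, 0.965381, 3.881726]
Step 3: Dot product.
a^T * proj(x) = 0*(-0.015064) - 4*0.965381 + 2*3.881726 = 3.9019


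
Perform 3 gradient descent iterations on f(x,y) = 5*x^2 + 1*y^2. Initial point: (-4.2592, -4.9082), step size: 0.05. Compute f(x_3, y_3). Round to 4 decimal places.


Gradient descent on f(x,y) = 5*x^2 + 1*y^2.
Starting point: (-4.2592, -4.9082), alpha = 0.05
Step 1: grad_x = 2*5*-4.2592 = -42.592, grad_y = 2*1*-4.9082 = -9.8164
  x_1 = -4.2592 - 0.05*-42.592 = -2.1296
  y_1 = -4.9082 - 0.05*-9.8164 = -4.4174
Step 2: grad_x = 2*5*-2.1296 = -21.296, grad_y = 2*1*-4.4174 = -8.8348
  x_2 = -2.1296 - 0.05*-21.296 = -1.0648
  y_2 = -4.4174 - 0.05*-8.8348 = -3.9756
Step 3: grad_x = 2*5*-1.0648 = -10.648, grad_y = 2*1*-3.9756 = -7.9513
  x_3 = -1.0648 - 0.05*-10.648 = -0.5324
  y_3 = -3.9756 - 0.05*-7.9513 = -3.5781
f(-0.5324, -3.5781) = 5*(-0.5324)^2 + 1*(-3.5781)^2 = 14.2199


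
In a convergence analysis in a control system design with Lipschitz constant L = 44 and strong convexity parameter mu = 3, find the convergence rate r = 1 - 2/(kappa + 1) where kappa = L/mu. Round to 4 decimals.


Step 1: Compute the condition number.
kappa = L/mu = 44/3 = 14.6667
Step 2: Compute the convergence rate.
r = 1 - 2/(kappa + 1) = 1 - 2*mu/(L + mu) = (L - mu)/(L + mu) = 41/47 = 0.8723


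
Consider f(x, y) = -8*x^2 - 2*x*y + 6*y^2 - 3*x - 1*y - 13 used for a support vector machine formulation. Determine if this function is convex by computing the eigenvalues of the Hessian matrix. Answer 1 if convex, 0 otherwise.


The Hessian of f(x,y) = -8*x^2 - 2*x*y + 6*y^2 - 3*x - 1*y - 13 is:
H = [[-16, -2], [-2, 12]]
Trace = -16 + 12 = -4
Determinant = -16*12 - (-2)^2 = -196
Discriminant = (-4)^2 - 4*-196 = 800.0
Eigenvalues: lambda_1 = -16.1421, lambda_2 = 12.1421
The function is not convex.

0


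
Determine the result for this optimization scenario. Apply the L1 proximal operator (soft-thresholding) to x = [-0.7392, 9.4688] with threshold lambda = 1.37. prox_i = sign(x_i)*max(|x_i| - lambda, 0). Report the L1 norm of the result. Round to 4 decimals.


Soft-thresholding with lambda = 1.37:
prox(-0.7392) = sign(-0.7392)*max(|-0.7392| - 1.37, 0) = 0.0
prox(9.4688) = sign(9.4688)*max(|9.4688| - 1.37, 0) = 8.0988
prox(x) = [0.0, 8.0988]
||prox(x)||_1 = 0.0 + 8.0988 = 8.0988


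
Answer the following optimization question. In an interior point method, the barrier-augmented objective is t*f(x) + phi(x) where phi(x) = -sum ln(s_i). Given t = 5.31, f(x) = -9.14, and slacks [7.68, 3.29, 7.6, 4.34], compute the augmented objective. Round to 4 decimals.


Step 1: Compute log-barrier.
ln values: [2.0386, 1.1909, 2.0281, 1.4679]
phi = -(2.0386 + 1.1909 + 2.0281 + 1.4679) = -6.7255
Step 2: Compute augmented objective.
t*f(x) = 5.31*-9.14 = -48.5334
Total = -48.5334 - 6.7255 = -55.2589


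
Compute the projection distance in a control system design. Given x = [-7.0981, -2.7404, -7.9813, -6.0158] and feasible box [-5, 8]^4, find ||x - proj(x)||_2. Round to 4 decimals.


Project each component onto [-5, 8].
clip(-7.0981) = -5.0, clip(-2.7404) = -2.7404, clip(-7.9813) = -5.0, clip(-6.0158) = -5.0
Projection = [-5.0, -2.7404, -5.0, -5.0]
Squared diffs: [4.402, 0.0, 8.8881, 1.0318]
Distance = sqrt(14.3219) = 3.7844


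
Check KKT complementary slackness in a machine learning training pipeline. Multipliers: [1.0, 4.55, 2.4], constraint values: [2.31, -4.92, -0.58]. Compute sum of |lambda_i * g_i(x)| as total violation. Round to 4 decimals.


KKT complementary slackness check:
lambda_1 * g_1 = 1.0 * 2.31 = 2.31
lambda_2 * g_2 = 4.55 * -4.92 = -22.386
lambda_3 * g_3 = 2.4 * -0.58 = -1.392
Total violation = 2.31 + 22.386 + 1.392 = 26.088


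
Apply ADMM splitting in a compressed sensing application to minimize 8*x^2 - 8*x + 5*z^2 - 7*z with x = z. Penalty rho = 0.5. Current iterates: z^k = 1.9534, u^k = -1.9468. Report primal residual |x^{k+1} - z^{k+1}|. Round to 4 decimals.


ADMM iteration with rho = 0.5, z^k = 1.9534, u^k = -1.9468
Step 1: x-update.
Minimize 8*x^2 - 8*x + (0.5/2)*(x - 1.9534 - 1.9468)^2
FOC: (2*8 + 0.5)*x = 8 + 0.5*(1.9534 + 1.9468)
x^{k+1} = 0.603
Step 2: z-update.
Minimize 5*z^2 - 7*z + (0.5/2)*(0.603 - z - 1.9468)^2
FOC: (2*5 + 0.5)*z = 7 + 0.5*(0.603 - 1.9468)
z^{k+1} = 0.6027
Step 3: u-update.
u^{k+1} = -1.9468 + 0.603 - 0.6027 = -1.9464
Step 4: Primal residual = |0.603 - 0.6027| = 0.0004


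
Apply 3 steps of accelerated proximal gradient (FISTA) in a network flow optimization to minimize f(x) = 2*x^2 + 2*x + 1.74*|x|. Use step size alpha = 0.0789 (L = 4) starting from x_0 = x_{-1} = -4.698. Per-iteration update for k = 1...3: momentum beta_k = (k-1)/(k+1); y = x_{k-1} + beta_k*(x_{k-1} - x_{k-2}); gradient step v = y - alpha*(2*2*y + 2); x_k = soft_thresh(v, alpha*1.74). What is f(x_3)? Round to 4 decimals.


FISTA on f(x) = 2*x^2 + 2*x + 1.74*|x|
L = 4, alpha = 0.0789
Iteration 1: beta = 0.0, y = -4.698 + 0.0*(-4.698 + 4.698) = -4.698
  grad(y) = -16.792, v = y - alpha*grad = -3.3731
  prox(v) = soft_thresh(-3.3731, 0.1373) = -3.2358
Iteration 2: beta = 0.3333, y = -3.2358 + 0.3333*(-3.2358 + 4.698) = -2.7484
  grad(y) = -8.9937, v = y - alpha*grad = -2.0388
  prox(v) = soft_thresh(-2.0388, 0.1373) = -1.9015
Iteration 3: beta = 0.5, y = -1.9015 + 0.5*(-1.9015 + 3.2358) = -1.2344
  grad(y) = -2.9376, v = y - alpha*grad = -1.0026
  prox(v) = soft_thresh(-1.0026, 0.1373) = -0.8653
f(x_3) = 2*(-0.8653)^2 + 2*(-0.8653) + 1.74*|-0.8653| = 1.2726


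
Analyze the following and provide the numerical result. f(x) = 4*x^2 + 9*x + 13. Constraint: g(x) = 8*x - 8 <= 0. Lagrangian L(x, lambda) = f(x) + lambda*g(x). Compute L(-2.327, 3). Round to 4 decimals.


Step 1: Evaluate f(x).
f(-2.327) = 4*(-2.327)^2 + 9*(-2.327) + 13 = 13.7167
Step 2: Evaluate g(x).
g(-2.327) = 8*-2.327 - 8 = -26.616
Step 3: Compute Lagrangian.
L = 13.7167 + 3*-26.616 = -66.1313


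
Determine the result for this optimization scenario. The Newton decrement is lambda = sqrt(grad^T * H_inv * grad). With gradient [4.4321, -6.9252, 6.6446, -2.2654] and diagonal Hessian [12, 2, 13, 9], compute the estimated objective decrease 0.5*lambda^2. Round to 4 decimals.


Step 1: H is diagonal, so H^(-1) * g = [0.3693, -3.4626, 0.5111, -0.2517].
Step 2: g^T H^(-1) g = sum_i g_i^2 / H_ii
  = (4.4321)^2/12 + (-6.9252)^2/2 + (6.6446)^2/13 + (-2.2654)^2/9
  = 1.637 + 23.9792 + 3.3962 + 0.5702 = 29.5826
Step 3: Objective decrease = 0.5 * g^T H^(-1) g = 14.7913


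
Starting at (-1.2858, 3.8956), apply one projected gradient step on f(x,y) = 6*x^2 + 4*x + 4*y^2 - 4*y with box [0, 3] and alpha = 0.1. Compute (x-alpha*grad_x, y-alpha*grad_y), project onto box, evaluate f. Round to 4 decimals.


Step 1: Compute gradient at (-1.2858, 3.8956).
grad_x = 2*6*-1.2858 + 4 = -11.4296
grad_y = 2*4*3.8956 - 4 = 27.1648
Step 2: Gradient step.
x_raw = -1.2858 - 0.1*-11.4296 = -0.1428
y_raw = 3.8956 - 0.1*27.1648 = 1.1791
Step 3: Project onto [0, 3].
x_proj = clip(-0.1428) = 0.0
y_proj = clip(1.1791) = 1.1791
Step 4: Evaluate f.
f(0.0, 1.1791) = 0.8448


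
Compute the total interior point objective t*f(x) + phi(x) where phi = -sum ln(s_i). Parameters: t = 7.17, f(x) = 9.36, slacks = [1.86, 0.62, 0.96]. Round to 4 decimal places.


Step 1: Compute log-barrier.
ln values: [0.6206, -0.478, -0.0408]
phi = -(0.6206 - 0.478 - 0.0408) = -0.1017
Step 2: Compute augmented objective.
t*f(x) = 7.17*9.36 = 67.1112
Total = 67.1112 - 0.1017 = 67.0095


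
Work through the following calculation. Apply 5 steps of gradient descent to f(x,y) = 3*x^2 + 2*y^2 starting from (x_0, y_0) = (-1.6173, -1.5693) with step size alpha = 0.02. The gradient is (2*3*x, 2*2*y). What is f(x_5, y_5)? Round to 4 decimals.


Gradient descent on f(x,y) = 3*x^2 + 2*y^2.
Starting point: (-1.6173, -1.5693), alpha = 0.02
Step 1: grad_x = 2*3*-1.6173 = -9.7038, grad_y = 2*2*-1.5693 = -6.2772
  x_1 = -1.6173 - 0.02*-9.7038 = -1.4232
  y_1 = -1.5693 - 0.02*-6.2772 = -1.4438
Step 2: grad_x = 2*3*-1.4232 = -8.5393, grad_y = 2*2*-1.4438 = -5.775
  x_2 = -1.4232 - 0.02*-8.5393 = -1.2524
  y_2 = -1.4438 - 0.02*-5.775 = -1.3283
Step 3: grad_x = 2*3*-1.2524 = -7.5146, grad_y = 2*2*-1.3283 = -5.313
  x_3 = -1.2524 - 0.02*-7.5146 = -1.1021
  y_3 = -1.3283 - 0.02*-5.313 = -1.222
Step 4: grad_x = 2*3*-1.1021 = -6.6129, grad_y = 2*2*-1.222 = -4.888
  x_4 = -1.1021 - 0.02*-6.6129 = -0.9699
  y_4 = -1.222 - 0.02*-4.888 = -1.1242
Step 5: grad_x = 2*3*-0.9699 = -5.8193, grad_y = 2*2*-1.1242 = -4.4969
  x_5 = -0.9699 - 0.02*-5.8193 = -0.8535
  y_5 = -1.1242 - 0.02*-4.4969 = -1.0343
f(-0.8535, -1.0343) = 3*(-0.8535)^2 + 2*(-1.0343)^2 = 4.3249


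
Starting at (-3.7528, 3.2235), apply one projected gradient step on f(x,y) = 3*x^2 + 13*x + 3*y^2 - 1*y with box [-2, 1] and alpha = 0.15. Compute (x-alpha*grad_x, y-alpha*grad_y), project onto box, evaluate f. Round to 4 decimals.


Step 1: Compute gradient at (-3.7528, 3.2235).
grad_x = 2*3*-3.7528 + 13 = -9.5168
grad_y = 2*3*3.2235 - 1 = 18.341
Step 2: Gradient step.
x_raw = -3.7528 - 0.15*-9.5168 = -2.3253
y_raw = 3.2235 - 0.15*18.341 = 0.4724
Step 3: Project onto [-2, 1].
x_proj = clip(-2.3253) = -2.0
y_proj = clip(0.4724) = 0.4724
Step 4: Evaluate f.
f(-2.0, 0.4724) = -13.803


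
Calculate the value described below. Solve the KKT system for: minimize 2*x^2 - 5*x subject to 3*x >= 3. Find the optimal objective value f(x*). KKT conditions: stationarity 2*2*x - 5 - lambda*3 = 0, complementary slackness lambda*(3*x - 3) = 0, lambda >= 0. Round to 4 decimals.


Step 1: Try lambda = 0 (constraint inactive).
Stationarity: 2*2*x - 5 = 0
x* = 5/(2*2) = 1.25
Check constraint: 3*1.25 = 3.75 >= 3 -- satisfied.
Step 2: Compute optimal value.
f(x*) = 2*1.25^2 - 5*1.25 = -3.125


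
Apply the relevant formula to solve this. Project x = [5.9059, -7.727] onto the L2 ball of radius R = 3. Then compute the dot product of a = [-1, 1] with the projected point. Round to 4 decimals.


Step 1: Compute ||x|| (intermediates to 6 decimals).
||x|| = sqrt(5.9059^2 + (-7.727)^2) = 9.725543
Step 2: Project.
Since ||x|| > R, scale = R/||x|| = 3/9.725543 = 0.308466, proj(x) = scale * x
proj(x) = [1.821769, -2.383517]
Step 3: Dot product.
a^T * proj(x) = -1*1.821769 + 1*(-2.383517) = -4.2053


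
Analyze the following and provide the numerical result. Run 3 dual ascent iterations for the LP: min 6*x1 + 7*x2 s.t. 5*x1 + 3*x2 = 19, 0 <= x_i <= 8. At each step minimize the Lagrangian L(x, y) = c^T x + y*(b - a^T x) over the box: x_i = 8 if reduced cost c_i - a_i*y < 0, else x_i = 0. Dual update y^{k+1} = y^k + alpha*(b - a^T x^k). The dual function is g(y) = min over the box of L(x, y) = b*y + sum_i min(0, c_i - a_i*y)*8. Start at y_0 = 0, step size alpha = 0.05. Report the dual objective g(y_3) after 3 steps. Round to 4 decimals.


Dual ascent for LP: min 6*x1 + 7*x2, 5*x1 + 3*x2 = 19, 0 <= x_i <= 8
Step 1: y^k = 0.0, reduced costs: (6.0, 7.0)
  x^k = (0.0, 0.0), subgradient = b - a^T x = 19.0
  y^{k+1} = 0.0 + 0.05*19.0 = 0.95
Step 2: y^k = 0.95, reduced costs: (1.25, 4.15)
  x^k = (0.0, 0.0), subgradient = b - a^T x = 19.0
  y^{k+1} = 0.95 + 0.05*19.0 = 1.9
Step 3: y^k = 1.9, reduced costs: (-3.5, 1.3)
  x^k = (8.0, 0.0), subgradient = b - a^T x = -21.0
  y^{k+1} = 1.9 + 0.05*-21.0 = 0.85
Dual objective at y_3 = 0.85: reduced costs (1.75, 4.45), box minimizer x = (0.0, 0.0)
g(y_3) = b*y + (c1 - a1*y)*x1 + (c2 - a2*y)*x2 = 19*0.85 + 1.75*0.0 + 4.45*0.0 = 16.15 + 0.0 + 0.0 = 16.15


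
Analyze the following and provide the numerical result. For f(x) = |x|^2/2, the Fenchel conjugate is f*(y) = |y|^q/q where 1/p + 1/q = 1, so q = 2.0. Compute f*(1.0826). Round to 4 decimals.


The conjugate exponent q satisfies 1/p + 1/q = 1.
p = 2, so q = 2/(2 - 1) = 2.0
|y|^q = 1.0826^2.0 = 1.172
f*(1.0826) = 1.172 / 2.0 = 0.586


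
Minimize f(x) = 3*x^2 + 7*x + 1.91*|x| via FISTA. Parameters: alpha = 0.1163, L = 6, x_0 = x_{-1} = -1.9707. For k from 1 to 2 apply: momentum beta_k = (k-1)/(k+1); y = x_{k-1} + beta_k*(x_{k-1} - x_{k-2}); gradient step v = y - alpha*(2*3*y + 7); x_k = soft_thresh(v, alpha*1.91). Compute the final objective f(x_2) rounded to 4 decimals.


FISTA on f(x) = 3*x^2 + 7*x + 1.91*|x|
L = 6, alpha = 0.1163
Iteration 1: beta = 0.0, y = -1.9707 + 0.0*(-1.9707 + 1.9707) = -1.9707
  grad(y) = -4.8242, v = y - alpha*grad = -1.4096
  prox(v) = soft_thresh(-1.4096, 0.2221) = -1.1875
Iteration 2: beta = 0.3333, y = -1.1875 + 0.3333*(-1.1875 + 1.9707) = -0.9265
  grad(y) = 1.4413, v = y - alpha*grad = -1.0941
  prox(v) = soft_thresh(-1.0941, 0.2221) = -0.8719
f(x_2) = 3*(-0.8719)^2 + 7*(-0.8719) + 1.91*|-0.8719| = -2.1573


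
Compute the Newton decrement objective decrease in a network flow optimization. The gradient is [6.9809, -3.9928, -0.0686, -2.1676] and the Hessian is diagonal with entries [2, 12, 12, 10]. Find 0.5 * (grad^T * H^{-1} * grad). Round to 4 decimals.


Step 1: H is diagonal, so H^(-1) * g = [3.4905, -0.3327, -0.0057, -0.2168].
Step 2: g^T H^(-1) g = sum_i g_i^2 / H_ii
  = (6.9809)^2/2 + (-3.9928)^2/12 + (-0.0686)^2/12 + (-2.1676)^2/10
  = 24.3665 + 1.3285 + 0.0004 + 0.4698 = 26.1653
Step 3: Objective decrease = 0.5 * g^T H^(-1) g = 13.0826


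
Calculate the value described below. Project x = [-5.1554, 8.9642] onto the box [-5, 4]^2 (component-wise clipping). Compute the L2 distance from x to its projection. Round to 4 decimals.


Project each component onto [-5, 4].
clip(-5.1554) = -5.0, clip(8.9642) = 4.0
Projection = [-5.0, 4.0]
Squared diffs: [0.0241, 24.6433]
Distance = sqrt(24.6674) = 4.9666


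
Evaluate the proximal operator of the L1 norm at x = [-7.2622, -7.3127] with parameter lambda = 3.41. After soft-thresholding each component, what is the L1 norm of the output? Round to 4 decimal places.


Soft-thresholding with lambda = 3.41:
prox(-7.2622) = sign(-7.2622)*max(|-7.2622| - 3.41, 0) = -3.8522
prox(-7.3127) = sign(-7.3127)*max(|-7.3127| - 3.41, 0) = -3.9027
prox(x) = [-3.8522, -3.9027]
||prox(x)||_1 = 3.8522 + 3.9027 = 7.7549


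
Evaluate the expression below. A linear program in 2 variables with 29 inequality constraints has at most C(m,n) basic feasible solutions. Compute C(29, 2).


Each vertex corresponds to some choice of n active constraints out of m, so the number of vertices is at most C(m, n) = m! / (n!(m-n)!).
m = 29, n = 2
Numerator: 29 * 28
Denominator: 2! = 2
C(29, 2) = 406


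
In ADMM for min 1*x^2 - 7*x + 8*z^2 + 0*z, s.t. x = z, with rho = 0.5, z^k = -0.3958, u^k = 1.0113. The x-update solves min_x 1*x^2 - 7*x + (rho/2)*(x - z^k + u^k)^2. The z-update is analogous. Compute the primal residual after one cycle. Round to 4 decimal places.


ADMM iteration with rho = 0.5, z^k = -0.3958, u^k = 1.0113
Step 1: x-update.
Minimize 1*x^2 - 7*x + (0.5/2)*(x + 0.3958 + 1.0113)^2
FOC: (2*1 + 0.5)*x = 7 + 0.5*(-0.3958 - 1.0113)
x^{k+1} = 2.5186
Step 2: z-update.
Minimize 8*z^2 + 0*z + (0.5/2)*(2.5186 - z + 1.0113)^2
FOC: (2*8 + 0.5)*z = 0 + 0.5*(2.5186 + 1.0113)
z^{k+1} = 0.107
Step 3: u-update.
u^{k+1} = 1.0113 + 2.5186 - 0.107 = 3.4229
Step 4: Primal residual = |2.5186 - 0.107| = 2.4116
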